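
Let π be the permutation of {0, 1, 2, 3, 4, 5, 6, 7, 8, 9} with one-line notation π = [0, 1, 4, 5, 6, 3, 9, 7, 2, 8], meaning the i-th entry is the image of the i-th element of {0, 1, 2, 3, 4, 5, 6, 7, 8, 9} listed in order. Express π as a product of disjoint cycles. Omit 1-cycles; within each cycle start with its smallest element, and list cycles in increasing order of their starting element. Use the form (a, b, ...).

From 2: 2 → 4 → 6 → 9 → 8 → 2, closing the cycle (2, 4, 6, 9, 8).
Continuing from each remaining unvisited element yields (2, 4, 6, 9, 8)(3, 5).

(2, 4, 6, 9, 8)(3, 5)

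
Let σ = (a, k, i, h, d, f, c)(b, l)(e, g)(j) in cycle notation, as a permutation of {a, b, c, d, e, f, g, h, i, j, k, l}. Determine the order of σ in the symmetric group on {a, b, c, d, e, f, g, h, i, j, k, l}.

The cycle type of σ is (7, 2, 2, 1).
Since disjoint cycles commute, ord(σ) = lcm(7, 2, 2) = 14.

14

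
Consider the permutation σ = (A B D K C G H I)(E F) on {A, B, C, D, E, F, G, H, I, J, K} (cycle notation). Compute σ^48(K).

K lies in the 8-cycle (A B D K C G H I).
Since the cycle has length 8, σ^48 acts on it the same as σ^0 (48 mod 8 = 0).
So σ^48(K) = K.

K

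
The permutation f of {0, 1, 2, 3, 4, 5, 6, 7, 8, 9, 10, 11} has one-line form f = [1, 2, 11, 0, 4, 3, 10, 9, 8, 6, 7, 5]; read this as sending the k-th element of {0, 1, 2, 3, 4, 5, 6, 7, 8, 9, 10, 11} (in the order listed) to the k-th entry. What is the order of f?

12

The disjoint-cycle form of f has cycle lengths 6, 4, 1, 1.
The order of f is the least common multiple of its cycle lengths: lcm(6, 4) = 12.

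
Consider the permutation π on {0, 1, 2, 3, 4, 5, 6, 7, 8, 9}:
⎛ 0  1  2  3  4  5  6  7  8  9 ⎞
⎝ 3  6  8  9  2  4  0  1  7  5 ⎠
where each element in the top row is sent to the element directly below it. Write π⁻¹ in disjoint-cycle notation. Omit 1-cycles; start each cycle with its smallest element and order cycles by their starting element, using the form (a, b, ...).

First write π in disjoint cycles: (0, 3, 9, 5, 4, 2, 8, 7, 1, 6).
The inverse reverses every cycle; in canonical form, π⁻¹ = (0, 6, 1, 7, 8, 2, 4, 5, 9, 3).

(0, 6, 1, 7, 8, 2, 4, 5, 9, 3)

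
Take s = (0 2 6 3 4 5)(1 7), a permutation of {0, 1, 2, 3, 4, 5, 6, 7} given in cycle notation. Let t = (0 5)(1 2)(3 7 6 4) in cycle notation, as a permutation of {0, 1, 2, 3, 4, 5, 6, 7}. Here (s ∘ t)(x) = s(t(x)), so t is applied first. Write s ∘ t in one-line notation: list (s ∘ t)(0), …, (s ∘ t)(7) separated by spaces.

0 6 7 1 4 2 5 3

For each element, apply t then s: 0 → 5 → 0; 1 → 2 → 6; 2 → 1 → 7; 3 → 7 → 1; 4 → 3 → 4; 5 → 0 → 2; 6 → 4 → 5; 7 → 6 → 3.
So s ∘ t in one-line form is 0 6 7 1 4 2 5 3.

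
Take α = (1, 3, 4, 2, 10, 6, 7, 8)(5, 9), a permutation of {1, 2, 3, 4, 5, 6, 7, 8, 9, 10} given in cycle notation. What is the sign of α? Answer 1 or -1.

The cycle lengths are 8, 2.
A cycle is odd iff its length is even; α has 2 even-length cycles, so sgn(α) = (−1)^2 and α is even.

1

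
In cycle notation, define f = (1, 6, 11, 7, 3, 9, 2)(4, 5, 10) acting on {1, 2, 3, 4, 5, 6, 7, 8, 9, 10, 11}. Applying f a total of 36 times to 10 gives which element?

10 lies in the 3-cycle (4, 5, 10).
On a 3-cycle, f^3 is the identity, so f^36 = f^0 there (36 ≡ 0 mod 3).
So f^36(10) = 10.

10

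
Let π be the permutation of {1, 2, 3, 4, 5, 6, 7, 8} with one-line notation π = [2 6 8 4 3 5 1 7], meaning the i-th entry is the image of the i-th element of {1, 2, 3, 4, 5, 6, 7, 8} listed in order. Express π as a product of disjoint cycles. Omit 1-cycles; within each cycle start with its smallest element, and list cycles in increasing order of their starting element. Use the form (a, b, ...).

(1, 2, 6, 5, 3, 8, 7)

Iterating π from 1 gives 1 → 2 → 6 → 5 → 3 → 8 → 7 → 1; that is the 7-cycle (1, 2, 6, 5, 3, 8, 7).
Repeating from the next unused element and collecting all non-trivial cycles gives (1, 2, 6, 5, 3, 8, 7).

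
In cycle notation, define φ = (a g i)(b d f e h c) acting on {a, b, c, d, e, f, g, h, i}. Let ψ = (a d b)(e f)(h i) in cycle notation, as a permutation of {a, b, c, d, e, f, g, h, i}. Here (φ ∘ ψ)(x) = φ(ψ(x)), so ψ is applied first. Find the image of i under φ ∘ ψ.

First apply ψ: ψ(i) = h, then φ(h) = c. Thus (φ ∘ ψ)(i) = c.

c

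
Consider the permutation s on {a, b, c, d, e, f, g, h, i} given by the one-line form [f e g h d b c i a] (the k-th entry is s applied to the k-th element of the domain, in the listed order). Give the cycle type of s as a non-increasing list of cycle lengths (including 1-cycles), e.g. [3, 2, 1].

The disjoint cycles are (a f b e d h i)(c g), with lengths 7, 2 in non-increasing order.

[7, 2]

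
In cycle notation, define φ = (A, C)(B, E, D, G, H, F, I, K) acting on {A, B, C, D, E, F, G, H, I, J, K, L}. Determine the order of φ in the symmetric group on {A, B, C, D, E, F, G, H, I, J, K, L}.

The cycle type of φ is (8, 2, 1, 1).
The order of φ is the least common multiple of its cycle lengths: lcm(8, 2) = 8.

8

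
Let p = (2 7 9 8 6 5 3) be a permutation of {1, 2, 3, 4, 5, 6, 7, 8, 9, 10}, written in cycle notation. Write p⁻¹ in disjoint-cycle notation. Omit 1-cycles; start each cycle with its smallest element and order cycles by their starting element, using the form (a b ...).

(2 3 5 6 8 9 7)

The inverse reverses each cycle.
Reversing each cycle of p and rotating so the smallest element leads gives (2 3 5 6 8 9 7).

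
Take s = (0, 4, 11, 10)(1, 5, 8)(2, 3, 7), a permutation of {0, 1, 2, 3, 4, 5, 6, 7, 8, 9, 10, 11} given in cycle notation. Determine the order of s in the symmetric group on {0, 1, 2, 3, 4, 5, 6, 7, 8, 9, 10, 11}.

The disjoint cycles have lengths 4, 3, 3, 1, 1.
The order is lcm(4, 3, 3) = 12.

12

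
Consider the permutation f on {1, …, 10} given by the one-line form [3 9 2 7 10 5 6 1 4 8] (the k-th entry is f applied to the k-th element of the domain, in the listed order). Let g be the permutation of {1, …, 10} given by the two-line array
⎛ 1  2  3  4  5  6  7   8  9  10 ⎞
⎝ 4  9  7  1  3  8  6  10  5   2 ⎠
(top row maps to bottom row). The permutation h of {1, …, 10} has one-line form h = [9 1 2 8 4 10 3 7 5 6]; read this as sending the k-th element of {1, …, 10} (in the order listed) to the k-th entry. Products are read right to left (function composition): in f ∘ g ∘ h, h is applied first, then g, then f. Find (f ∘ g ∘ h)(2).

Apply the permutations in order: h(2) = 1, then g(1) = 4, then f(4) = 7. So (f ∘ g ∘ h)(2) = 7.

7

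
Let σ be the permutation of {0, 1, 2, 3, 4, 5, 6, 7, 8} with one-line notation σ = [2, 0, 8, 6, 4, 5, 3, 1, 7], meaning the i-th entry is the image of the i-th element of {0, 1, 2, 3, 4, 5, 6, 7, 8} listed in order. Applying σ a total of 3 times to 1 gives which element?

8

Tracing 1 → 0 → … returns to 1 after 5 steps, so 1 lies in a 5-cycle (0, 2, 8, 7, 1).
Stepping 3 places around the cycle: 1 → 0 → 2 → 8.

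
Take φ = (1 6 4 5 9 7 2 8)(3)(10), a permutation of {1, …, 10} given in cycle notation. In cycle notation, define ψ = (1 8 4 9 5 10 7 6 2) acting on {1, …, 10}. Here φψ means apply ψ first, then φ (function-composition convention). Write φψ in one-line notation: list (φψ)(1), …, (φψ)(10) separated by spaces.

1 6 3 7 10 8 4 5 9 2

For each element, apply ψ then φ: 1 → 8 → 1; 2 → 1 → 6; 3 → 3 → 3; 4 → 9 → 7; 5 → 10 → 10; 6 → 2 → 8; 7 → 6 → 4; 8 → 4 → 5; 9 → 5 → 9; 10 → 7 → 2.
Collecting the images, φψ = [1 6 3 7 10 8 4 5 9 2].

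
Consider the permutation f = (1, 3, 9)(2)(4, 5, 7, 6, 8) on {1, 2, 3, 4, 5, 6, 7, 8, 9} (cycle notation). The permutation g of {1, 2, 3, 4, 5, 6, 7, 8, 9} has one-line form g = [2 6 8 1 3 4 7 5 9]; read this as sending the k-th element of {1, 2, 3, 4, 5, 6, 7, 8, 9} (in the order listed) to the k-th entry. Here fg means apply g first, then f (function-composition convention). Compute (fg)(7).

g(7) = 7, then f(7) = 6; composing gives (fg)(7) = 6.

6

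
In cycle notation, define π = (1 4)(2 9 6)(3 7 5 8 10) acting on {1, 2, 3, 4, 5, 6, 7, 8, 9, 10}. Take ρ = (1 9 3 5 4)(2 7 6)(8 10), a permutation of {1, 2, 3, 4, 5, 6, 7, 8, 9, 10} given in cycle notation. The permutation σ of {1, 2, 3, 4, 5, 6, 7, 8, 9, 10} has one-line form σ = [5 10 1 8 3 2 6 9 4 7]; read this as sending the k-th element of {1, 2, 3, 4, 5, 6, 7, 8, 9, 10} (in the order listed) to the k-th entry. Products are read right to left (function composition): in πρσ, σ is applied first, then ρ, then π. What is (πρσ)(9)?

4

Chase 9: σ(9) = 4; ρ(4) = 1; π(1) = 4. Hence (πρσ)(9) = 4.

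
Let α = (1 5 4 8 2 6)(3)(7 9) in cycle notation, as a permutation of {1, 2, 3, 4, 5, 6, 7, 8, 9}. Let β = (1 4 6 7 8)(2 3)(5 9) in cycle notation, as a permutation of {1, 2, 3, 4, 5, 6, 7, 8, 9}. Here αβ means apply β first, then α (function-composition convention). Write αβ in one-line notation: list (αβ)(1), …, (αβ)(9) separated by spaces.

8 3 6 1 7 9 2 5 4

(αβ)(x) = α(β(x)). Computing each image: α(β(1)) = α(4) = 8, α(β(2)) = α(3) = 3, α(β(3)) = α(2) = 6, α(β(4)) = α(6) = 1, α(β(5)) = α(9) = 7, α(β(6)) = α(7) = 9, α(β(7)) = α(8) = 2, α(β(8)) = α(1) = 5, α(β(9)) = α(5) = 4.
Hence αβ = [8 3 6 1 7 9 2 5 4].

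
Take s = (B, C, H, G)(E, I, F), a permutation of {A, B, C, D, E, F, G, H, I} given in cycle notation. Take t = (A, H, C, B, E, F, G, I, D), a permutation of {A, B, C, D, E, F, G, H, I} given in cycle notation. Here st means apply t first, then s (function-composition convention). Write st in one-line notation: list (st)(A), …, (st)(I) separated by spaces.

G I C A E B F H D

(st)(x) = s(t(x)). Computing each image: s(t(A)) = s(H) = G, s(t(B)) = s(E) = I, s(t(C)) = s(B) = C, s(t(D)) = s(A) = A, s(t(E)) = s(F) = E, s(t(F)) = s(G) = B, s(t(G)) = s(I) = F, s(t(H)) = s(C) = H, s(t(I)) = s(D) = D.
Hence st = [G I C A E B F H D].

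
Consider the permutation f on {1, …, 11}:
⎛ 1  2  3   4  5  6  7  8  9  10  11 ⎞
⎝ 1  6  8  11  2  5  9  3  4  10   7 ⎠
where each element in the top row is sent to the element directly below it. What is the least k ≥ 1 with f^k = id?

12

The disjoint-cycle form of f has cycle lengths 4, 3, 2, 1, 1.
The order of f is the least common multiple of its cycle lengths: lcm(4, 3, 2) = 12.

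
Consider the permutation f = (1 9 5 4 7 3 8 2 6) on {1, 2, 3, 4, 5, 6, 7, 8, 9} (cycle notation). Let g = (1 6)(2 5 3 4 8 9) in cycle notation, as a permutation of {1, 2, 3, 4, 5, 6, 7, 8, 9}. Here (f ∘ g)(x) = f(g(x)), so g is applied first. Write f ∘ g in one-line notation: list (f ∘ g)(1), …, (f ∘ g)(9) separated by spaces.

1 4 7 2 8 9 3 5 6

For each element, apply g then f: 1 → 6 → 1; 2 → 5 → 4; 3 → 4 → 7; 4 → 8 → 2; 5 → 3 → 8; 6 → 1 → 9; 7 → 7 → 3; 8 → 9 → 5; 9 → 2 → 6.
So f ∘ g in one-line form is 1 4 7 2 8 9 3 5 6.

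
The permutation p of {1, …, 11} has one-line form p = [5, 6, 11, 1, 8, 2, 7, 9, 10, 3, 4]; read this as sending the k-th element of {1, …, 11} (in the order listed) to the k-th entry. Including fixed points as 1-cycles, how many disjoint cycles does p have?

The cycle decomposition is (1 5 8 9 10 3 11 4)(2 6)(7), which has 3 cycles (counting 1-cycles).

3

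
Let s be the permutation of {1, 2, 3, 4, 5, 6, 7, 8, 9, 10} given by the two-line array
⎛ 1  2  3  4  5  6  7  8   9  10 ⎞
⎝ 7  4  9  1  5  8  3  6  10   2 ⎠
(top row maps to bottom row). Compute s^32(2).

3

Tracing 2 → 4 → … returns to 2 after 7 steps, so 2 lies in a 7-cycle (1, 7, 3, 9, 10, 2, 4).
Powers repeat with period 7 on this cycle, and 32 mod 7 = 4, so s^32(2) = s^4(2).
Stepping 4 places around the cycle: 2 → 4 → 1 → 7 → 3.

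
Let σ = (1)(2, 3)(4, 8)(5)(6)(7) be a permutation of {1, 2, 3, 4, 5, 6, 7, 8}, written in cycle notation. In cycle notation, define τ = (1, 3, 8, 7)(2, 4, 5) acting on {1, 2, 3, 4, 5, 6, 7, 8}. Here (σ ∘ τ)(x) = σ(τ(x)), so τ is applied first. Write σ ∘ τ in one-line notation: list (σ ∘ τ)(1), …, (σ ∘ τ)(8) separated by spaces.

(σ ∘ τ)(x) = σ(τ(x)). Computing each image: σ(τ(1)) = σ(3) = 2, σ(τ(2)) = σ(4) = 8, σ(τ(3)) = σ(8) = 4, σ(τ(4)) = σ(5) = 5, σ(τ(5)) = σ(2) = 3, σ(τ(6)) = σ(6) = 6, σ(τ(7)) = σ(1) = 1, σ(τ(8)) = σ(7) = 7.
Hence σ ∘ τ = [2 8 4 5 3 6 1 7].

2 8 4 5 3 6 1 7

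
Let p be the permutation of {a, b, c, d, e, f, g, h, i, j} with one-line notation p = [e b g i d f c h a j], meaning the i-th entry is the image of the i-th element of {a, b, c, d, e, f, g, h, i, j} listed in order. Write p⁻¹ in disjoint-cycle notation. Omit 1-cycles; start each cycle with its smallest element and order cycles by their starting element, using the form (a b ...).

(a i d e)(c g)

The cycle decomposition of p is (a e d i)(c g).
Reversing each cycle (and rotating so the smallest element leads) gives p⁻¹ = (a i d e)(c g).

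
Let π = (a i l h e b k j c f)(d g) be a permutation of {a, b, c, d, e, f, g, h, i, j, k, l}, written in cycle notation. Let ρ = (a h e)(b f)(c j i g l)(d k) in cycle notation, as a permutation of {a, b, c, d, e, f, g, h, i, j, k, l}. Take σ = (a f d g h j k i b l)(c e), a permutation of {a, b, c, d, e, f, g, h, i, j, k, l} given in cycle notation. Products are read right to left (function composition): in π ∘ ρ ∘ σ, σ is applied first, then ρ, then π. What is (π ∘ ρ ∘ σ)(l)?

e

Chase l: σ(l) = a; ρ(a) = h; π(h) = e. Hence (π ∘ ρ ∘ σ)(l) = e.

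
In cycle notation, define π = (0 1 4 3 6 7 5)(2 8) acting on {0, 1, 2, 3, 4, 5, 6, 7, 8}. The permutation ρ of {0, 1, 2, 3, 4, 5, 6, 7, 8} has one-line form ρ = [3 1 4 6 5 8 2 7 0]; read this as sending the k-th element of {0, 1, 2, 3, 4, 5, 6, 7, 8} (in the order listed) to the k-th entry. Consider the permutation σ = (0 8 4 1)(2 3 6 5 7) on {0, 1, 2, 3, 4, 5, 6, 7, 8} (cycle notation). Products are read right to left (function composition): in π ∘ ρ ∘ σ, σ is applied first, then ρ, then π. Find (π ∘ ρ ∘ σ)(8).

Apply the permutations in order: σ(8) = 4, then ρ(4) = 5, then π(5) = 0. So (π ∘ ρ ∘ σ)(8) = 0.

0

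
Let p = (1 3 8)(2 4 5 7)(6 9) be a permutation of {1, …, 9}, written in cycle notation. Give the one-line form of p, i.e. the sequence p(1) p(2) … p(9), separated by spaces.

Each element maps to the next entry in its cycle (wrapping to the front): 1↦3, 2↦4, 3↦8, 4↦5, 5↦7, 6↦9, 7↦2, 8↦1, 9↦6.
Listing these in domain order gives 3 4 8 5 7 9 2 1 6.

3 4 8 5 7 9 2 1 6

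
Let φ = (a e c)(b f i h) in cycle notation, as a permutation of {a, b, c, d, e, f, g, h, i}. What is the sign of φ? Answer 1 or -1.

-1

The cycle lengths are 4, 3, 1, 1.
A cycle is odd iff its length is even; φ has 1 even-length cycle, so sgn(φ) = (−1)^1 and φ is odd.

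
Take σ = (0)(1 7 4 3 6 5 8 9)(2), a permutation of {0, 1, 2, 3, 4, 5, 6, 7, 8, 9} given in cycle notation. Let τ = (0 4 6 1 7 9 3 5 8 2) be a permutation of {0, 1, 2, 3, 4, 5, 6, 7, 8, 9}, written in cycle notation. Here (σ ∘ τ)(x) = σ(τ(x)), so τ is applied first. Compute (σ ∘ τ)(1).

τ(1) = 7, then σ(7) = 4; composing gives (σ ∘ τ)(1) = 4.

4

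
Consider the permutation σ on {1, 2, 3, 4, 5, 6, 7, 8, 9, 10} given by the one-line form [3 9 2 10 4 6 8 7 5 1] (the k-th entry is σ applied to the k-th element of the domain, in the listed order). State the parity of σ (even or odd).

In disjoint-cycle form the cycle lengths are 7, 2, 1.
A cycle of length ℓ contributes ℓ−1 transpositions, so σ is a product of 6 + 1 = 7 transpositions — odd.

odd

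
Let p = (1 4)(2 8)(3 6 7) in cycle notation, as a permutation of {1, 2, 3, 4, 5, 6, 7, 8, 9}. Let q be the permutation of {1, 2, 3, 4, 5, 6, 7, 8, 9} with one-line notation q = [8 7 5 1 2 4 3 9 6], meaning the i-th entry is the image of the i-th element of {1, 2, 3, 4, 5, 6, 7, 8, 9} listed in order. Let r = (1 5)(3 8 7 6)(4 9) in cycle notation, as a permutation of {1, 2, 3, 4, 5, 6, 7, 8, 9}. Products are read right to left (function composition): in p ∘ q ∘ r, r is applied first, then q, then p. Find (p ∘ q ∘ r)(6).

Apply the permutations in order: r(6) = 3, then q(3) = 5, then p(5) = 5. So (p ∘ q ∘ r)(6) = 5.

5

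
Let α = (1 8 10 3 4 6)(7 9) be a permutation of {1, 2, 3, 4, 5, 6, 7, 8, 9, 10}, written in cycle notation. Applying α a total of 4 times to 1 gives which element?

1 lies in the 6-cycle (1 8 10 3 4 6).
Stepping 4 places around the cycle: 1 → 8 → 10 → 3 → 4.

4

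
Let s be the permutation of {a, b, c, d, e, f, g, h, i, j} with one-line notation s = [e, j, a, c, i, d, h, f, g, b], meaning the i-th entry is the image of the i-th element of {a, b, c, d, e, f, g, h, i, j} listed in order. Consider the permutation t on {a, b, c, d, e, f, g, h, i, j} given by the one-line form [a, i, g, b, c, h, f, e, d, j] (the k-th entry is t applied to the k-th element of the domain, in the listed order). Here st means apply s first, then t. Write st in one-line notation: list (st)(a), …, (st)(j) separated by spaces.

c j a g d b e h f i

For each element, apply s then t: a → e → c; b → j → j; c → a → a; d → c → g; e → i → d; f → d → b; g → h → e; h → f → h; i → g → f; j → b → i.
Collecting the images, st = [c j a g d b e h f i].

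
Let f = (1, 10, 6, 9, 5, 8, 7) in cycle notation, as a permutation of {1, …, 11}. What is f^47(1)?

1 lies in the 7-cycle (1, 10, 6, 9, 5, 8, 7).
On a 7-cycle, f^7 is the identity, so f^47 = f^5 there (47 ≡ 5 mod 7).
Advancing 5 steps from 1: 1 → 10 → 6 → 9 → 5 → 8.

8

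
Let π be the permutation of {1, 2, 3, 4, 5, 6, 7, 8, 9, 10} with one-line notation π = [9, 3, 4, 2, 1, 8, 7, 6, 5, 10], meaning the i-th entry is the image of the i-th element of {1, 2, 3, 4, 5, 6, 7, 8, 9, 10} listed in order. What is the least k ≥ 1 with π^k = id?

Writing π as disjoint cycles, the cycle lengths are 3, 3, 2, 1, 1.
Since disjoint cycles commute, ord(π) = lcm(3, 3, 2) = 6.

6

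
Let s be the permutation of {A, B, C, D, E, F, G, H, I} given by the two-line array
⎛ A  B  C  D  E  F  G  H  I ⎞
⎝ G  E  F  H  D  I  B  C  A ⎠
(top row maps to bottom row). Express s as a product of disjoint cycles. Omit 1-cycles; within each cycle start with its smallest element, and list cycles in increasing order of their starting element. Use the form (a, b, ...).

(A, G, B, E, D, H, C, F, I)

Start at A and follow images: A → G → B → E → D → H → C → F → I → A, giving the cycle (A, G, B, E, D, H, C, F, I).
Continuing from each remaining unvisited element yields (A, G, B, E, D, H, C, F, I).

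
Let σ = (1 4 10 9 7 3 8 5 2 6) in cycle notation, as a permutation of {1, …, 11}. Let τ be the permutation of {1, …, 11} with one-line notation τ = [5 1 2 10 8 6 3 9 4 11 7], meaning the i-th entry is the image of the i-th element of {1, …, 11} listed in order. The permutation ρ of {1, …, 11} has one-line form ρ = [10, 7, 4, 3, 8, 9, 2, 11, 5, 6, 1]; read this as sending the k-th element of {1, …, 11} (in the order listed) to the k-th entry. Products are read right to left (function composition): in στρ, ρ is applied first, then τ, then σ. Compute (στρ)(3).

9

Apply the permutations in order: ρ(3) = 4, then τ(4) = 10, then σ(10) = 9. So (στρ)(3) = 9.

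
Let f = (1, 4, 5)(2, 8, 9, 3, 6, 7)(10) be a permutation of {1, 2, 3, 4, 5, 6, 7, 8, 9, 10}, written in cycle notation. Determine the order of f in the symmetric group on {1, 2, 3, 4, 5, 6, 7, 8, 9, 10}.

6

The cycle type of f is (6, 3, 1).
The order is lcm(6, 3) = 6.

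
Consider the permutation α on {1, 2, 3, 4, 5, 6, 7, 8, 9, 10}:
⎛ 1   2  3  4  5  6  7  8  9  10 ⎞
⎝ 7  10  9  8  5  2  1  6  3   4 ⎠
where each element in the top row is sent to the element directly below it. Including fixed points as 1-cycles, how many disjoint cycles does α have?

The cycle decomposition is (1, 7)(2, 10, 4, 8, 6)(3, 9)(5), which has 4 cycles (counting 1-cycles).

4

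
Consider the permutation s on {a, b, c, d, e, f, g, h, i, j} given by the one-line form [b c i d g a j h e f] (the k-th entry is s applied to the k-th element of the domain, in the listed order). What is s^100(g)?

Tracing g → j → … returns to g after 8 steps, so g lies in an 8-cycle (a, b, c, i, e, g, j, f).
On an 8-cycle, s^8 is the identity, so s^100 = s^4 there (100 ≡ 4 mod 8).
Advancing 4 steps from g: g → j → f → a → b.

b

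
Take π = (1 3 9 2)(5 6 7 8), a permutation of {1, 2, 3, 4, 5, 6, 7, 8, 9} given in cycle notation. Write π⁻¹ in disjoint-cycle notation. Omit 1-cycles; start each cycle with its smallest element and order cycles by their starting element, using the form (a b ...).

(1 2 9 3)(5 8 7 6)

Inverting a permutation written in cycle notation just reverses the order within every cycle.
Reversing each cycle of π and rotating so the smallest element leads gives (1 2 9 3)(5 8 7 6).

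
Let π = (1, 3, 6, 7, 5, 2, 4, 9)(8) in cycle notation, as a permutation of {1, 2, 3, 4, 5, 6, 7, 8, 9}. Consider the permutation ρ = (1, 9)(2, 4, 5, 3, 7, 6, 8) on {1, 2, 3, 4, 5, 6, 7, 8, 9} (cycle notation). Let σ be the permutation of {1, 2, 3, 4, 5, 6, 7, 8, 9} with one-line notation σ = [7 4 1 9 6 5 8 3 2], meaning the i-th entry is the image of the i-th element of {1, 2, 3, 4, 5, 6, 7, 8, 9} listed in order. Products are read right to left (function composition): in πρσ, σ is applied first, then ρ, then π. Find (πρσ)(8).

5

(πρσ)(8) = π(ρ(σ(8))). σ(8) = 3, then ρ(3) = 7, then π(7) = 5, so the result is 5.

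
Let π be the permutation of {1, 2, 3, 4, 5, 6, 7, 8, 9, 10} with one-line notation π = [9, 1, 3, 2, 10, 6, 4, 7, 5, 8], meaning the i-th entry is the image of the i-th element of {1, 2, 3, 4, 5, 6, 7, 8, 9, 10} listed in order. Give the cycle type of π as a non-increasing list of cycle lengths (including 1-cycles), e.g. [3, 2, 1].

[8, 1, 1]

The disjoint cycles are (1 9 5 10 8 7 4 2)(3)(6), with lengths 8, 1, 1 in non-increasing order.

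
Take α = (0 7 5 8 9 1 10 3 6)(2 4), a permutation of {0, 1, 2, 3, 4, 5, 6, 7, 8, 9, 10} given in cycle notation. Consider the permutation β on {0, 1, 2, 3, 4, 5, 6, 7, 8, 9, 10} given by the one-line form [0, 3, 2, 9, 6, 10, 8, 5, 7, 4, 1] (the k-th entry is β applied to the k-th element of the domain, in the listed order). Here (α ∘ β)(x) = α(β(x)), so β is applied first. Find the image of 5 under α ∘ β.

3

(α ∘ β)(5) = α(β(5)). β(5) = 10, then α(10) = 3. So (α ∘ β)(5) = 3.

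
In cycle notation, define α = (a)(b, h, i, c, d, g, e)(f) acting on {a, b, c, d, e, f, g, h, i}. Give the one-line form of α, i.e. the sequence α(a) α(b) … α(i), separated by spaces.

a h d g b f e i c

Each element maps to the next entry in its cycle (wrapping to the front): a→a, b→h, c→d, d→g, e→b, f→f, g→e, h→i, i→c.
So the one-line form is a h d g b f e i c.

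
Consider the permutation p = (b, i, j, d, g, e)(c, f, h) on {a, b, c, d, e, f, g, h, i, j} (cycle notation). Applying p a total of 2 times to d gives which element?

e

d lies in the 6-cycle (b, i, j, d, g, e).
Stepping 2 places around the cycle: d → g → e.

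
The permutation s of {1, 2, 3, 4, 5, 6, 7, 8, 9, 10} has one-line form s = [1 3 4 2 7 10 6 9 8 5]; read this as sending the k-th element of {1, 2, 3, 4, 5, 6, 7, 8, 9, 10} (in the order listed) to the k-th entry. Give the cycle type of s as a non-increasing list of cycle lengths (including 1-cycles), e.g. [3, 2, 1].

The disjoint cycles are (1)(2, 3, 4)(5, 7, 6, 10)(8, 9), with lengths 4, 3, 2, 1 in non-increasing order.

[4, 3, 2, 1]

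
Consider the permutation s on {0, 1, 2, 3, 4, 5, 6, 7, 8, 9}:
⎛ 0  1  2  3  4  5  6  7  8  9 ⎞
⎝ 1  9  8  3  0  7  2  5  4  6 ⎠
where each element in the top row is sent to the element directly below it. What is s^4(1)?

Tracing 1 → 9 → … returns to 1 after 7 steps, so 1 lies in a 7-cycle (0, 1, 9, 6, 2, 8, 4).
Advancing 4 steps from 1: 1 → 9 → 6 → 2 → 8.

8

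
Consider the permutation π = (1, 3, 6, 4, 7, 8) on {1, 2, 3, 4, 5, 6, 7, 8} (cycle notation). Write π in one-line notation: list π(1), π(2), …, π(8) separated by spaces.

3 2 6 7 5 4 8 1

Image by image: 1→3, 2→2, 3→6, 4→7, 5→5, 6→4, 7→8, 8→1.
So the one-line form is 3 2 6 7 5 4 8 1.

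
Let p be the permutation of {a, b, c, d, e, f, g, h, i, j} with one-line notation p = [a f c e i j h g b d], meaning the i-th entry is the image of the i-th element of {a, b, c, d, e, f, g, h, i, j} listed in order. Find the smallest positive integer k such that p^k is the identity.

The disjoint-cycle form of p has cycle lengths 6, 2, 1, 1.
The order is lcm(6, 2) = 6.

6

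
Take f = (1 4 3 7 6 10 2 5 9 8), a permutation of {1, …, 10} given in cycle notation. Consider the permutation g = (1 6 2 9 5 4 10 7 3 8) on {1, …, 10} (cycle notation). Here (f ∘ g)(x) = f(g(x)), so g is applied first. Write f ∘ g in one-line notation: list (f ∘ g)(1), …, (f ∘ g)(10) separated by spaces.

Chase each element through g then f: 1 → 6 → 10; 2 → 9 → 8; 3 → 8 → 1; 4 → 10 → 2; 5 → 4 → 3; 6 → 2 → 5; 7 → 3 → 7; 8 → 1 → 4; 9 → 5 → 9; 10 → 7 → 6.
Collecting the images, f ∘ g = [10 8 1 2 3 5 7 4 9 6].

10 8 1 2 3 5 7 4 9 6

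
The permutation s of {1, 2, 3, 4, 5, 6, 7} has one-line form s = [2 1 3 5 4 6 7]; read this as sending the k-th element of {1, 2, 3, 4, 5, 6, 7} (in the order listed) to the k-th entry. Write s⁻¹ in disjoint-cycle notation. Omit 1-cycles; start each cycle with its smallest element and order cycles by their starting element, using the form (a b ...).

(1 2)(4 5)

First write s in disjoint cycles: (1 2)(4 5).
Reversing each cycle (and rotating so the smallest element leads) gives s⁻¹ = (1 2)(4 5).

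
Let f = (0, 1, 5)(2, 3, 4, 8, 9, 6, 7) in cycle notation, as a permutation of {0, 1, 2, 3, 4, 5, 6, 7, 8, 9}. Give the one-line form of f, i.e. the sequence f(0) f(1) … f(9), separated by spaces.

1 5 3 4 8 0 7 2 9 6

Reading each image from the cycles: 0→1, 1→5, 2→3, 3→4, 4→8, 5→0, 6→7, 7→2, 8→9, 9→6.
Listing these in domain order gives 1 5 3 4 8 0 7 2 9 6.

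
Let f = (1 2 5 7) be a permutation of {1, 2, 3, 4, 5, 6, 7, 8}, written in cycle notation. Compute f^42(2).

7

2 lies in the 4-cycle (1 2 5 7).
Powers repeat with period 4 on this cycle, and 42 mod 4 = 2, so f^42(2) = f^2(2).
Stepping 2 places around the cycle: 2 → 5 → 7.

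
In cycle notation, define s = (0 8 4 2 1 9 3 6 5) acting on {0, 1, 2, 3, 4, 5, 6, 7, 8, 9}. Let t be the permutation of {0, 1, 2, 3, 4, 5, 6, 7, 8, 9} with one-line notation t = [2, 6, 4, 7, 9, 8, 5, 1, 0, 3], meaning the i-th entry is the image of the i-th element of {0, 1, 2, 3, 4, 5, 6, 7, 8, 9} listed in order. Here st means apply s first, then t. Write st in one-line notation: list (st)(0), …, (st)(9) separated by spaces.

(st)(x) = t(s(x)). Computing each image: t(s(0)) = t(8) = 0, t(s(1)) = t(9) = 3, t(s(2)) = t(1) = 6, t(s(3)) = t(6) = 5, t(s(4)) = t(2) = 4, t(s(5)) = t(0) = 2, t(s(6)) = t(5) = 8, t(s(7)) = t(7) = 1, t(s(8)) = t(4) = 9, t(s(9)) = t(3) = 7.
Hence st = [0 3 6 5 4 2 8 1 9 7].

0 3 6 5 4 2 8 1 9 7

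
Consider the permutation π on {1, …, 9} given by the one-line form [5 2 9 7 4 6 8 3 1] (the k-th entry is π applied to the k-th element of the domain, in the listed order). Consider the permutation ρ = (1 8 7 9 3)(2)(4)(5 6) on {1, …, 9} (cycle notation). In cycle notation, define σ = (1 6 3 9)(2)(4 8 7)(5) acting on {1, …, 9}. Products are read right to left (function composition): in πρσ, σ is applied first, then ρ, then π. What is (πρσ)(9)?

3

Chase 9: σ(9) = 1; ρ(1) = 8; π(8) = 3. Hence (πρσ)(9) = 3.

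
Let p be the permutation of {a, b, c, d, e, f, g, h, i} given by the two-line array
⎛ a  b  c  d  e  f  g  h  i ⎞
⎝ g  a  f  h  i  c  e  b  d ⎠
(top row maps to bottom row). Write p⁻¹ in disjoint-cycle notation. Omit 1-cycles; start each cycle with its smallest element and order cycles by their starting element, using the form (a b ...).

(a b h d i e g)(c f)

First write p in disjoint cycles: (a g e i d h b)(c f).
The inverse reverses every cycle; in canonical form, p⁻¹ = (a b h d i e g)(c f).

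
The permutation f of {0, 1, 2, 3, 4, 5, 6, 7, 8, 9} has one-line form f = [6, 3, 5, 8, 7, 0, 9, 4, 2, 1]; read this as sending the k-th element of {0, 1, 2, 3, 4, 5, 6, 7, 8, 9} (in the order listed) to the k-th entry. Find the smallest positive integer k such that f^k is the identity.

8

The disjoint-cycle form of f has cycle lengths 8, 2.
Since disjoint cycles commute, ord(f) = lcm(8, 2) = 8.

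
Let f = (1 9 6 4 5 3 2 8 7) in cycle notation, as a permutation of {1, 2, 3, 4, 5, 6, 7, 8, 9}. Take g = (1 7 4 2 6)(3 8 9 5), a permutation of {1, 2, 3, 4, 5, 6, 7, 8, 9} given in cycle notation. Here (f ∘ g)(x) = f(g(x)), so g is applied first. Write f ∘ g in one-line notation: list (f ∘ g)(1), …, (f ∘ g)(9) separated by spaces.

(f ∘ g)(x) = f(g(x)). Computing each image: f(g(1)) = f(7) = 1, f(g(2)) = f(6) = 4, f(g(3)) = f(8) = 7, f(g(4)) = f(2) = 8, f(g(5)) = f(3) = 2, f(g(6)) = f(1) = 9, f(g(7)) = f(4) = 5, f(g(8)) = f(9) = 6, f(g(9)) = f(5) = 3.
Hence f ∘ g = [1 4 7 8 2 9 5 6 3].

1 4 7 8 2 9 5 6 3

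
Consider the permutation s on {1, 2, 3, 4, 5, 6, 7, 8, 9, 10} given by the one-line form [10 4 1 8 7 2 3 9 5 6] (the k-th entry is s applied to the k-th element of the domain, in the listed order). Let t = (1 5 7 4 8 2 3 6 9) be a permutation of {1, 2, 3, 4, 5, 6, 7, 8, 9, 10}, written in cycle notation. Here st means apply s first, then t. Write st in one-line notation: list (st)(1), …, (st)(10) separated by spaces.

Chase each element through s then t: 1 → 10 → 10; 2 → 4 → 8; 3 → 1 → 5; 4 → 8 → 2; 5 → 7 → 4; 6 → 2 → 3; 7 → 3 → 6; 8 → 9 → 1; 9 → 5 → 7; 10 → 6 → 9.
Collecting the images, st = [10 8 5 2 4 3 6 1 7 9].

10 8 5 2 4 3 6 1 7 9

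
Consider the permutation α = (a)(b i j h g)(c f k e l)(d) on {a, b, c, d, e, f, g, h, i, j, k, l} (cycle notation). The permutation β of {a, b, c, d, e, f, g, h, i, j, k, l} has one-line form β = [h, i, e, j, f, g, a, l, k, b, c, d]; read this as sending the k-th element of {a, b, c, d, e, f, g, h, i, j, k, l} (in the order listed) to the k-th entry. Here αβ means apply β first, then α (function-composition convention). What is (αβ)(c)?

l

β(c) = e, then α(e) = l; composing gives (αβ)(c) = l.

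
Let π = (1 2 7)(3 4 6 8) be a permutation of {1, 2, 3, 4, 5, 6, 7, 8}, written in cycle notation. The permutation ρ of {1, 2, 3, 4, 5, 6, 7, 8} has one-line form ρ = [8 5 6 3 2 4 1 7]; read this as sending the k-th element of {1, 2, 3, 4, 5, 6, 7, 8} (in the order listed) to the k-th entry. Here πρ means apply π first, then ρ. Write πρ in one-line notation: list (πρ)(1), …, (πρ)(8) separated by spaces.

Chase each element through π then ρ: 1 → 2 → 5; 2 → 7 → 1; 3 → 4 → 3; 4 → 6 → 4; 5 → 5 → 2; 6 → 8 → 7; 7 → 1 → 8; 8 → 3 → 6.
Collecting the images, πρ = [5 1 3 4 2 7 8 6].

5 1 3 4 2 7 8 6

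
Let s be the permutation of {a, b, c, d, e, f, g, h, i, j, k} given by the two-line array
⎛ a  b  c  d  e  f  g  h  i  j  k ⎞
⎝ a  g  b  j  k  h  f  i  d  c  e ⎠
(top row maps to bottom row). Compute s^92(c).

h

Tracing c → b → … returns to c after 8 steps, so c lies in an 8-cycle (b, g, f, h, i, d, j, c).
Powers repeat with period 8 on this cycle, and 92 mod 8 = 4, so s^92(c) = s^4(c).
Stepping 4 places around the cycle: c → b → g → f → h.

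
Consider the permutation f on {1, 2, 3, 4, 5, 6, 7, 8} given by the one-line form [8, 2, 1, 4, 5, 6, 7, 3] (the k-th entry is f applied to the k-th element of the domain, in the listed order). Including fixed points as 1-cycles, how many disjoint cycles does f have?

6

The cycle decomposition is (1, 8, 3)(2)(4)(5)(6)(7), which has 6 cycles (counting 1-cycles).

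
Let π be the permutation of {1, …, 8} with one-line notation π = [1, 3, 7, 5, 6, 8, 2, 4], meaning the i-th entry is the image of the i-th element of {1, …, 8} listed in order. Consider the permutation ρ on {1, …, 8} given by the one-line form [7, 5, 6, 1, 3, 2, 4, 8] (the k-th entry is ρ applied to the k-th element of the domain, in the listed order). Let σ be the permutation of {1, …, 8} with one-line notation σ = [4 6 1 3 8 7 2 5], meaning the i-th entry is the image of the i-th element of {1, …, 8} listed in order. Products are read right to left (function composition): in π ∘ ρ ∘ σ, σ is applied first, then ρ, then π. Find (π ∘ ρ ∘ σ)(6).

Apply the permutations in order: σ(6) = 7, then ρ(7) = 4, then π(4) = 5. So (π ∘ ρ ∘ σ)(6) = 5.

5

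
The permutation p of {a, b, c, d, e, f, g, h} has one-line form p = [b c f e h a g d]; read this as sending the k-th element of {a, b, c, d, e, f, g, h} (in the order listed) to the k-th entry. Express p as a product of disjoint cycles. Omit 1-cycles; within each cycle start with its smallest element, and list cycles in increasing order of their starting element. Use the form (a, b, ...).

Iterating p from a gives a → b → c → f → a; that is the 4-cycle (a, b, c, f).
Continuing from each remaining unvisited element yields (a, b, c, f)(d, e, h).

(a, b, c, f)(d, e, h)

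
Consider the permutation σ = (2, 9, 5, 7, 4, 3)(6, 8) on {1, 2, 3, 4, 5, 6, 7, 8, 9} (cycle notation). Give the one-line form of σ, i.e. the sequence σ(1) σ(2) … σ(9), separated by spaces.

Reading each image from the cycles: 1↦1, 2↦9, 3↦2, 4↦3, 5↦7, 6↦8, 7↦4, 8↦6, 9↦5.
Listing these in domain order gives 1 9 2 3 7 8 4 6 5.

1 9 2 3 7 8 4 6 5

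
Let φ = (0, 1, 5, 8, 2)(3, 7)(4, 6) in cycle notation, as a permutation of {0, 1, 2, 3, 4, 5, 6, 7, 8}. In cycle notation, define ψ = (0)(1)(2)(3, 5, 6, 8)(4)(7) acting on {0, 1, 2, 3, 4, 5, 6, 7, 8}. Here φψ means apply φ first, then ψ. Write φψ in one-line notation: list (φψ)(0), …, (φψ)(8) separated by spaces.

Chase each element through φ then ψ: 0 → 1 → 1; 1 → 5 → 6; 2 → 0 → 0; 3 → 7 → 7; 4 → 6 → 8; 5 → 8 → 3; 6 → 4 → 4; 7 → 3 → 5; 8 → 2 → 2.
So φψ in one-line form is 1 6 0 7 8 3 4 5 2.

1 6 0 7 8 3 4 5 2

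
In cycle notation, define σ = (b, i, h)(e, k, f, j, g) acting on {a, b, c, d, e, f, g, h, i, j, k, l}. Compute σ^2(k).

j

k lies in the 5-cycle (e, k, f, j, g).
Advancing 2 steps from k: k → f → j.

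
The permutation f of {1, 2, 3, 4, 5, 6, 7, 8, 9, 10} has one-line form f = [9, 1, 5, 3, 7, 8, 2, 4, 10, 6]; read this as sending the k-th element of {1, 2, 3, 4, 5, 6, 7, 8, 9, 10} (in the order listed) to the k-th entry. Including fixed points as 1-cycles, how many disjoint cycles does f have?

1

The cycle decomposition is (1, 9, 10, 6, 8, 4, 3, 5, 7, 2), which has 1 cycle (counting 1-cycles).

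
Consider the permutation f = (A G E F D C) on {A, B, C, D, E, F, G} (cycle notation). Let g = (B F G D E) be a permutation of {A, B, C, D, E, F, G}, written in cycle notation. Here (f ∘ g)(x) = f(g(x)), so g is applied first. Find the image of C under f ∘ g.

g(C) = C, then f(C) = A; composing gives (f ∘ g)(C) = A.

A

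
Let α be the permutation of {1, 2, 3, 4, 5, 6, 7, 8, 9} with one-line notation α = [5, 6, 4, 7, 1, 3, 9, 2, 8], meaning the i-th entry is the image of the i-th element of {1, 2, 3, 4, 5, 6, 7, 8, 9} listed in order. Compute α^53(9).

Tracing 9 → 8 → … returns to 9 after 7 steps, so 9 lies in a 7-cycle (2, 6, 3, 4, 7, 9, 8).
Since the cycle has length 7, α^53 acts on it the same as α^4 (53 mod 7 = 4).
Stepping 4 places around the cycle: 9 → 8 → 2 → 6 → 3.

3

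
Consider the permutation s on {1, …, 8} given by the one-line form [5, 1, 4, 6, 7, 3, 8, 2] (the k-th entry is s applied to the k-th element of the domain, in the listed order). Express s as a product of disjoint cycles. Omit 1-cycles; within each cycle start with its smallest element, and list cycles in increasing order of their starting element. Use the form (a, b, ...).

(1, 5, 7, 8, 2)(3, 4, 6)

Start at 1 and follow images: 1 → 5 → 7 → 8 → 2 → 1, giving the cycle (1, 5, 7, 8, 2).
Continuing from each remaining unvisited element yields (1, 5, 7, 8, 2)(3, 4, 6).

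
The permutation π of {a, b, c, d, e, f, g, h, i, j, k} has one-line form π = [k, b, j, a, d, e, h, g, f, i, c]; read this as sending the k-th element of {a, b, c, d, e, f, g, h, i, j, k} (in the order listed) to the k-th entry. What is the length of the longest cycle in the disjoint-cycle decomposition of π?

8

Decomposing into disjoint cycles gives (a, k, c, j, i, f, e, d)(g, h); the longest has length 8.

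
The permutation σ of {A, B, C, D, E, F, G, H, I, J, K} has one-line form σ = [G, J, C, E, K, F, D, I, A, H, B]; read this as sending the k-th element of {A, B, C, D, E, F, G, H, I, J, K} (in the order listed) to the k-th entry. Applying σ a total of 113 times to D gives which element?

H

Tracing D → E → … returns to D after 9 steps, so D lies in a 9-cycle (A G D E K B J H I).
On a 9-cycle, σ^9 is the identity, so σ^113 = σ^5 there (113 ≡ 5 mod 9).
Advancing 5 steps from D: D → E → K → B → J → H.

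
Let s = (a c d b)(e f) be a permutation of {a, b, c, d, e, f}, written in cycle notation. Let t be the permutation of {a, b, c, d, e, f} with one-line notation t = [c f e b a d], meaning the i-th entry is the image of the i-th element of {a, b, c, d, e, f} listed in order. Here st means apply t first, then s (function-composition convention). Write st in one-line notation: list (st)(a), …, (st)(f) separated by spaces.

d e f a c b

Chase each element through t then s: a → c → d; b → f → e; c → e → f; d → b → a; e → a → c; f → d → b.
So st in one-line form is d e f a c b.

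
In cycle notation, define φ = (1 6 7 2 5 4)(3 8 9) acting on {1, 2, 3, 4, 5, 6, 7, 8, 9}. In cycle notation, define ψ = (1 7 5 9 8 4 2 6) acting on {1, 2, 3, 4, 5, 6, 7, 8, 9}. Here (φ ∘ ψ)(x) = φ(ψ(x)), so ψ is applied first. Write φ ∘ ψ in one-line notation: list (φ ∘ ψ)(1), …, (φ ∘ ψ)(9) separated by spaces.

(φ ∘ ψ)(x) = φ(ψ(x)). Computing each image: φ(ψ(1)) = φ(7) = 2, φ(ψ(2)) = φ(6) = 7, φ(ψ(3)) = φ(3) = 8, φ(ψ(4)) = φ(2) = 5, φ(ψ(5)) = φ(9) = 3, φ(ψ(6)) = φ(1) = 6, φ(ψ(7)) = φ(5) = 4, φ(ψ(8)) = φ(4) = 1, φ(ψ(9)) = φ(8) = 9.
Hence φ ∘ ψ = [2 7 8 5 3 6 4 1 9].

2 7 8 5 3 6 4 1 9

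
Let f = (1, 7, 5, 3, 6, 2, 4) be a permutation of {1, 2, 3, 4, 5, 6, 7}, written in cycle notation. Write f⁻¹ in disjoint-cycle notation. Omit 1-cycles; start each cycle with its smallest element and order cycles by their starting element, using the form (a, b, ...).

If f sends a → b within a cycle, f⁻¹ sends b → a; equivalently, reverse each cycle.
Reversing each cycle of f and rotating so the smallest element leads gives (1, 4, 2, 6, 3, 5, 7).

(1, 4, 2, 6, 3, 5, 7)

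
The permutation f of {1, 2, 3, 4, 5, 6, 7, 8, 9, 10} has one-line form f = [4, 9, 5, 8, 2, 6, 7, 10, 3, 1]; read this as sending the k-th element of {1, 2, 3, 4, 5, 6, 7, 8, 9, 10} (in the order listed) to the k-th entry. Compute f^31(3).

Tracing 3 → 5 → … returns to 3 after 4 steps, so 3 lies in a 4-cycle (2 9 3 5).
Since the cycle has length 4, f^31 acts on it the same as f^3 (31 mod 4 = 3).
Stepping 3 places around the cycle: 3 → 5 → 2 → 9.

9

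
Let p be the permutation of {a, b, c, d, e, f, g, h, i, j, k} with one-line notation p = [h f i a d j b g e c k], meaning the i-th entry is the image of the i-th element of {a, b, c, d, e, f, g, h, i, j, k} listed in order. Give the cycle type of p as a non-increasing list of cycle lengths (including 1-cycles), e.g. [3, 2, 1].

[10, 1]

The disjoint cycles are (a, h, g, b, f, j, c, i, e, d)(k), with lengths 10, 1 in non-increasing order.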